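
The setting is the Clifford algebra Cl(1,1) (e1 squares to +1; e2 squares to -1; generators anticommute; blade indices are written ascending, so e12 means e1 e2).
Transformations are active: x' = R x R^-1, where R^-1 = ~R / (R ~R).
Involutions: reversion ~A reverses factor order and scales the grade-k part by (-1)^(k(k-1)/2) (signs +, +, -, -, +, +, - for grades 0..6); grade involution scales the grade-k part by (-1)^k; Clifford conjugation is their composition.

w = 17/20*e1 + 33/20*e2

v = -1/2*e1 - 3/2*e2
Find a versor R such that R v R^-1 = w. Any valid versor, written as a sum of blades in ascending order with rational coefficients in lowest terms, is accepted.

The midline construction: v and w both square to -2, so reflecting in their sum 7/20*e1 + 3/20*e2 exchanges them.
Answer: 7/20*e1 + 3/20*e2


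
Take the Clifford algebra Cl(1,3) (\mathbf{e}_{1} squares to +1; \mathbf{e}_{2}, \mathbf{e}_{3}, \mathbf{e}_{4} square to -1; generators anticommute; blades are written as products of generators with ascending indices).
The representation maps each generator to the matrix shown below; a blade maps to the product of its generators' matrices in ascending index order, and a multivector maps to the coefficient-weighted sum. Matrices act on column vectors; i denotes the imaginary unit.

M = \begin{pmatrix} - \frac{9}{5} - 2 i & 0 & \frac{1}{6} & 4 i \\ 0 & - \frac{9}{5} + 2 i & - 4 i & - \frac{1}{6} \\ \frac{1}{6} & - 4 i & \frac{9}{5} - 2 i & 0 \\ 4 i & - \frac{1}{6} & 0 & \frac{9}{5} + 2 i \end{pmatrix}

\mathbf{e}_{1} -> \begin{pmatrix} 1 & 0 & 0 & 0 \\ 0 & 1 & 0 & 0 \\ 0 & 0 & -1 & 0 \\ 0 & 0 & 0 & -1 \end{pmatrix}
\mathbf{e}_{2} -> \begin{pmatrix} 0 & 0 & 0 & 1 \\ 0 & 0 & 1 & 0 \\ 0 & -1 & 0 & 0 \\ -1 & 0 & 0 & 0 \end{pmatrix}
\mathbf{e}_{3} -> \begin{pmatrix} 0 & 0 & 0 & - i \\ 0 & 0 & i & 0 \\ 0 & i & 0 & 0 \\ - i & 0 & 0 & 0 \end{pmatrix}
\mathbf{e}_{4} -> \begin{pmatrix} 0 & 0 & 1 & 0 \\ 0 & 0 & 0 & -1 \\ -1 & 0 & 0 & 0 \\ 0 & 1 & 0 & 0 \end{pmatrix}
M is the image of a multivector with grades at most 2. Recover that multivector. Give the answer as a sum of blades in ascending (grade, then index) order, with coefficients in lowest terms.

Method: the blade images are trace-orthogonal — tr(rho(e_A) rho(e_B)^-1) = 4 if A = B and 0 otherwise — and rho(e_A)^-1 = (e_A)^2 * rho(e_A) with (e_A)^2 = +1 or -1, so the coefficient of e_A in the preimage is (e_A)^2 * tr(M rho(e_A))/4.
Nonzero projections over blades of grade <= 2: e_{1}: (e_{1})^2 = +1, tr(M rho(e_{1})) = - \frac{36}{5}, coefficient -\frac{9}{5}; e_{3}: (e_{3})^2 = -1, tr(M rho(e_{3})) = 16, coefficient -4; e_{1} e_{4}: (e_{1} e_{4})^2 = +1, tr(M rho(e_{1} e_{4})) = \frac{2}{3}, coefficient \frac{1}{6}; e_{2} e_{3}: (e_{2} e_{3})^2 = -1, tr(M rho(e_{2} e_{3})) = -8, coefficient 2. Every other blade of grade <= 2 projects to 0.
Answer: -\frac{9}{5} e_{1} - 4 e_{3} + \frac{1}{6} e_{1} e_{4} + 2 e_{2} e_{3}


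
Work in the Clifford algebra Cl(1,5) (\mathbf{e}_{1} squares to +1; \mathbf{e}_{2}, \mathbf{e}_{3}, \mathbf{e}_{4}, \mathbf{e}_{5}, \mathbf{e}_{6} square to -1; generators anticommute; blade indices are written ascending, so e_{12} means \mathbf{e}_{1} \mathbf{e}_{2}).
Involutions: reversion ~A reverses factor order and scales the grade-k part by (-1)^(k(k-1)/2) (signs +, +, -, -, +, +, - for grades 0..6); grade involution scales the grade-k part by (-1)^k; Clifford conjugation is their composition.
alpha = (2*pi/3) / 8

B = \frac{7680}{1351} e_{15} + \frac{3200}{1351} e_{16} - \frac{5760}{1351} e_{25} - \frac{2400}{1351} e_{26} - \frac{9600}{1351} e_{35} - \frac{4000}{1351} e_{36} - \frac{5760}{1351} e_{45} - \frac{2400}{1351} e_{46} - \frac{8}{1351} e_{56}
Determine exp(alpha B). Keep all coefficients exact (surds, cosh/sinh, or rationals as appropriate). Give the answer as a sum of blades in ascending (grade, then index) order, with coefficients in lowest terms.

B^2 term by term: the squares give (\frac{7680}{1351})^2*(e_{15})^2 + (\frac{3200}{1351})^2*(e_{16})^2 + (-\frac{5760}{1351})^2*(e_{25})^2 + (-\frac{2400}{1351})^2*(e_{26})^2 + (-\frac{9600}{1351})^2*(e_{35})^2 + (-\frac{4000}{1351})^2*(e_{36})^2 + (-\frac{5760}{1351})^2*(e_{45})^2 + (-\frac{2400}{1351})^2*(e_{46})^2 + (-\frac{8}{1351})^2*(e_{56})^2 = \frac{58982400}{1825201}*(+1) + \frac{10240000}{1825201}*(+1) + \frac{33177600}{1825201}*(-1) + \frac{5760000}{1825201}*(-1) + \frac{92160000}{1825201}*(-1) + \frac{16000000}{1825201}*(-1) + \frac{33177600}{1825201}*(-1) + \frac{5760000}{1825201}*(-1) + \frac{64}{1825201}*(-1) = -64 (each basis 2-blade squares to minus the product of its generators' squares); cross terms between blades sharing an index anticommute and cancel; the commuting (index-disjoint) pairs give grade-4 terms 2*c*c'*(blade product), which cancel blade by blade — e_{1256}: \frac{36864000}{1825201} - \frac{36864000}{1825201} = 0; e_{1356}: \frac{61440000}{1825201} - \frac{61440000}{1825201} = 0; e_{1456}: \frac{36864000}{1825201} - \frac{36864000}{1825201} = 0; e_{2356}: -\frac{46080000}{1825201} + \frac{46080000}{1825201} = 0; e_{2456}: -\frac{27648000}{1825201} + \frac{27648000}{1825201} = 0; e_{3456}: -\frac{46080000}{1825201} + \frac{46080000}{1825201} = 0 — confirming B is simple. So B^2 = -64.
B^2 = -64 — circular case — the even/odd split gives cos and sin: l = 8, alpha*l = \frac{2 \pi}{3}, so exp(alpha B) = cos(\frac{2 \pi}{3}) + (sin(\frac{2 \pi}{3})/8)*B = - \frac{1}{2} + (\frac{\sqrt{3}}{16})*B.
Answer: - \frac{1}{2} + \frac{480 \sqrt{3}}{1351} e_{15} + \frac{200 \sqrt{3}}{1351} e_{16} - \frac{360 \sqrt{3}}{1351} e_{25} - \frac{150 \sqrt{3}}{1351} e_{26} - \frac{600 \sqrt{3}}{1351} e_{35} - \frac{250 \sqrt{3}}{1351} e_{36} - \frac{360 \sqrt{3}}{1351} e_{45} - \frac{150 \sqrt{3}}{1351} e_{46} - \frac{\sqrt{3}}{2702} e_{56}


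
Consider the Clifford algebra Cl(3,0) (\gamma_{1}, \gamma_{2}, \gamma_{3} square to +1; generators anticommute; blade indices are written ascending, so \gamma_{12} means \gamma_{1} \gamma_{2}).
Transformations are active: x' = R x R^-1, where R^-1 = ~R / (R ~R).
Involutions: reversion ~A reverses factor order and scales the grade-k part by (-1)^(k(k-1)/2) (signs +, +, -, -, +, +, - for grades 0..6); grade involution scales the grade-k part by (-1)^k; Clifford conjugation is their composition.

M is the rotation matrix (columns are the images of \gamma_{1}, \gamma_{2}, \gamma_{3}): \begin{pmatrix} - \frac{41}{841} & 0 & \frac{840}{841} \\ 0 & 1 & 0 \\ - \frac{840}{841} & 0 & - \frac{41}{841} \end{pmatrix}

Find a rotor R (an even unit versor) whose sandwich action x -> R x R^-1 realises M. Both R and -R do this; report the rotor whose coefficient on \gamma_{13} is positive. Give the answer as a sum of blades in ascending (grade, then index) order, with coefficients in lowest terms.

Method: write R = a + b12*\gamma_{12} + b13*\gamma_{13} + b23*\gamma_{23} with a^2 + b12^2 + b13^2 + b23^2 = 1 (so R^-1 = ~R). Expanding the columns R e_j ~R gives tr M = 4a^2 - 1 and, from the antisymmetric part, M21 - M12 = -4a*b12, M13 - M31 = 4a*b13, M32 - M23 = -4a*b23.
Here tr M = \frac{759}{841}, so a^2 = (1 + tr M)/4 = \frac{400}{841} and a = ±\frac{20}{29}. Taking a = \frac{20}{29}: M21 - M12 = 0, M13 - M31 = \frac{1680}{841}, M32 - M23 = 0, giving b12 = 0, b13 = \frac{21}{29}, b23 = 0, i.e. R = \frac{20}{29} + \frac{21}{29} \gamma_{13}.
Its \gamma_{13} coefficient is already positive.
Answer: \frac{20}{29} + \frac{21}{29} \gamma_{13}. Uniqueness: Spin(3) -> SO(3) maps R and -R to the same rotation of trace \frac{759}{841}; fixing the sign of the \gamma_{13} coefficient removes the ambiguity.


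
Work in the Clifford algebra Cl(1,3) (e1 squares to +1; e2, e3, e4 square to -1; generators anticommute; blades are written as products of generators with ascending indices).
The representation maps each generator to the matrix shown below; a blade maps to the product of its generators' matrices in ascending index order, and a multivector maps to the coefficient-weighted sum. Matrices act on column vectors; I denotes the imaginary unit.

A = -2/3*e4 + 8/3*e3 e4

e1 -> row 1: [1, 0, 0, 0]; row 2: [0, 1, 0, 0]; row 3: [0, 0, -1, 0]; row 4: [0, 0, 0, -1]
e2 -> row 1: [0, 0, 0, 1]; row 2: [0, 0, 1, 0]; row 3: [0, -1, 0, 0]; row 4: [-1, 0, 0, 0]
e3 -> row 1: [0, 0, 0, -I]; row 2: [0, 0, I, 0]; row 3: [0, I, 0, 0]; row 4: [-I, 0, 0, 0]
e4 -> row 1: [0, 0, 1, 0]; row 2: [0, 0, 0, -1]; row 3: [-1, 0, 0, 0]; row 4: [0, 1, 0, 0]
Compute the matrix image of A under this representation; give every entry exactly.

Bivector images (products of the table entries): rho(e3 e4) = rho(e3)rho(e4) = row 1: [0, -I, 0, 0]; row 2: [-I, 0, 0, 0]; row 3: [0, 0, 0, -I]; row 4: [0, 0, -I, 0].
M = (-2/3)*rho(e4) + (8/3)*rho(e3 e4), summed entrywise:
Answer: row 1: [0, -8*I/3, -2/3, 0]; row 2: [-8*I/3, 0, 0, 2/3]; row 3: [2/3, 0, 0, -8*I/3]; row 4: [0, -2/3, -8*I/3, 0]


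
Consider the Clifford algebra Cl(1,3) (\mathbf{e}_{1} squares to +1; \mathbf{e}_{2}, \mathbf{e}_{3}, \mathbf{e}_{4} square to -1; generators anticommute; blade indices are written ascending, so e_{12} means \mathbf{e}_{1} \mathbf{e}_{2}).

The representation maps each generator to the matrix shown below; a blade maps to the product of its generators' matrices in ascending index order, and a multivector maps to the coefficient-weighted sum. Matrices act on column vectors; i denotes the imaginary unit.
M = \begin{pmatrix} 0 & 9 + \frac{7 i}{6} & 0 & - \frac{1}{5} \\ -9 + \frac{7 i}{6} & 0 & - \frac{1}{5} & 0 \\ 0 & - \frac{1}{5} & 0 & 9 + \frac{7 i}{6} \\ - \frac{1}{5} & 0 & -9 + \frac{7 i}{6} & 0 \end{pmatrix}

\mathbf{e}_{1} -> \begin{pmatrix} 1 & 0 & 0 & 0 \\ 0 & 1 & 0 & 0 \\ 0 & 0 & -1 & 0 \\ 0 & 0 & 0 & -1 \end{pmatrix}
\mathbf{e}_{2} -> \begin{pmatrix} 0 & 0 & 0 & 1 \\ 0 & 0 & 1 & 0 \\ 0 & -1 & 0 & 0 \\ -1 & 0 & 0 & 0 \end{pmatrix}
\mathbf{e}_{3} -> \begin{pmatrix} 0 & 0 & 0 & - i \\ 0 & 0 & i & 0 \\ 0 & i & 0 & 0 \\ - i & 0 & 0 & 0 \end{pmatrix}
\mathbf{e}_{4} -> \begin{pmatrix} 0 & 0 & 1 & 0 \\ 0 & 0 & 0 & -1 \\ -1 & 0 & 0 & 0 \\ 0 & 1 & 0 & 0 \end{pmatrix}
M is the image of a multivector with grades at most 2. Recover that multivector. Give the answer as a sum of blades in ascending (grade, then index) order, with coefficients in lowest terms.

Method: the blade images are trace-orthogonal — tr(rho(e_A) rho(e_B)^-1) = 4 if A = B and 0 otherwise — and rho(e_A)^-1 = (e_A)^2 * rho(e_A) with (e_A)^2 = +1 or -1, so the coefficient of e_A in the preimage is (e_A)^2 * tr(M rho(e_A))/4.
Nonzero projections over blades of grade <= 2: e_{12}: (e_{12})^2 = +1, tr(M rho(e_{12})) = - \frac{4}{5}, coefficient -\frac{1}{5}; e_{24}: (e_{24})^2 = -1, tr(M rho(e_{24})) = -36, coefficient 9; e_{34}: (e_{34})^2 = -1, tr(M rho(e_{34})) = \frac{14}{3}, coefficient -\frac{7}{6}. Every other blade of grade <= 2 projects to 0.
Answer: -\frac{1}{5} e_{12} + 9 e_{24} - \frac{7}{6} e_{34}


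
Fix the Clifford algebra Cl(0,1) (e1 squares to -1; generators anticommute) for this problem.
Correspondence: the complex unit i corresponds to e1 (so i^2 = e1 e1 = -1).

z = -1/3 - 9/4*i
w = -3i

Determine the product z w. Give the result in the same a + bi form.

In blades: z = -1/3 - 9/4*e1, w = -3*e1.
Distribute z over w term by term (generator squares from the signature, products reordered to ascending indices): (-1/3)*w = e1; (-9/4*e1)*w = -27/4.
Sum: -27/4 + e1; translating back through the correspondence:
Answer: -27/4 + i


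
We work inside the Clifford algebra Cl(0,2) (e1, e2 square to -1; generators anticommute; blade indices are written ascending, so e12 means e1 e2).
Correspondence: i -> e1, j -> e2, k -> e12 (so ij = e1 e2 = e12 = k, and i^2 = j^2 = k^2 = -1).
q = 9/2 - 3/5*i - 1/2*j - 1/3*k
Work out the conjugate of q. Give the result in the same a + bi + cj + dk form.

In blades: q = 9/2 - 3/5*e1 - 1/2*e2 - 1/3*e12.
Conjugation here is Clifford conjugation: the scalar is fixed and the grade-1 and grade-2 blades all flip sign, giving 9/2 + 3/5*e1 + 1/2*e2 + 1/3*e12; translating back:
Answer: 9/2 + 3/5*i + 1/2*j + 1/3*k


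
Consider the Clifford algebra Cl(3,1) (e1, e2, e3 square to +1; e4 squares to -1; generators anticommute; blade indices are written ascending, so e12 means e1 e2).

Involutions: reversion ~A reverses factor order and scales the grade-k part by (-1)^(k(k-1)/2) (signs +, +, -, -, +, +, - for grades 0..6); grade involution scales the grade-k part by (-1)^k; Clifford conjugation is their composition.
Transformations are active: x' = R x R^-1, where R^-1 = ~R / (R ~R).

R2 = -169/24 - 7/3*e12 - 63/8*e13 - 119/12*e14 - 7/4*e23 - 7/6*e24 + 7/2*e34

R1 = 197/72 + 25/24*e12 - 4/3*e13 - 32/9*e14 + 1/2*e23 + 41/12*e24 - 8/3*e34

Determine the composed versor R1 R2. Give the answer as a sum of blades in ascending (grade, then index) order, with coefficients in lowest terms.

Distribute over the grade parts of R1 (each basis-blade product reordered to ascending indices, repeated generators contracted through their squares):
<R1>_0 (= 197/72) R2 = -33293/1728 - 1379/216*e12 - 1379/64*e13 - 23443/864*e14 - 1379/288*e23 - 1379/432*e24 + 1379/144*e34
<R1>_2 (= 25/24*e12 - 4/3*e13 - 32/9*e14 + 1/2*e23 + 41/12*e24 - 8/3*e34) R2 = 3185/216 + 42205/1728*e12 - 965/32*e13 + 2647/432*e14 + 1065/64*e23 - 3607/432*e24 + 4055/144*e34 + 10507/288*e1234
Summing the partial products and collecting blades:
Answer: -7813/1728 + 10391/576*e12 - 3309/64*e13 - 18149/864*e14 + 6827/576*e23 - 277/24*e24 + 2717/72*e34 + 10507/288*e1234


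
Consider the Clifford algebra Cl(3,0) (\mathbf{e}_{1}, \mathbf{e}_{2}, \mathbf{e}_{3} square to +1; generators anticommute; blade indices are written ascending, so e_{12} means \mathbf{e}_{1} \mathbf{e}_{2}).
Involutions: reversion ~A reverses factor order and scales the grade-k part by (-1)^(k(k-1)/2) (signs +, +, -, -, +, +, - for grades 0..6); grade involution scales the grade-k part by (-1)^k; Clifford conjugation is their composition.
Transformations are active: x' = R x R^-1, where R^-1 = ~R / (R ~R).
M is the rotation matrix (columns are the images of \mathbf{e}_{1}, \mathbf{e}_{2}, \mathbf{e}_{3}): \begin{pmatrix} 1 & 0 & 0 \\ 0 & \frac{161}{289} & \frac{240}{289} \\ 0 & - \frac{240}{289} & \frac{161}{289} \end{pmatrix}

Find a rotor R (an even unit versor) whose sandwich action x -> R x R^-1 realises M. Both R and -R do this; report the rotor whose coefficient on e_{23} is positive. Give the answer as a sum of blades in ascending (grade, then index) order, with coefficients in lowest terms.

Method: write R = a + b12*e_{12} + b13*e_{13} + b23*e_{23} with a^2 + b12^2 + b13^2 + b23^2 = 1 (so R^-1 = ~R). Expanding the columns R e_j ~R gives tr M = 4a^2 - 1 and, from the antisymmetric part, M21 - M12 = -4a*b12, M13 - M31 = 4a*b13, M32 - M23 = -4a*b23.
Here tr M = \frac{611}{289}, so a^2 = (1 + tr M)/4 = \frac{225}{289} and a = ±\frac{15}{17}. Taking a = \frac{15}{17}: M21 - M12 = 0, M13 - M31 = 0, M32 - M23 = -\frac{480}{289}, giving b12 = 0, b13 = 0, b23 = \frac{8}{17}, i.e. R = \frac{15}{17} + \frac{8}{17} e_{23}.
Its e_{23} coefficient is already positive.
Answer: \frac{15}{17} + \frac{8}{17} e_{23}. Why the constraint matters: R and -R act identically through the sandwich — M has trace \frac{611}{289} either way — so only the sign condition on e_{23} picks one of the two preimages.


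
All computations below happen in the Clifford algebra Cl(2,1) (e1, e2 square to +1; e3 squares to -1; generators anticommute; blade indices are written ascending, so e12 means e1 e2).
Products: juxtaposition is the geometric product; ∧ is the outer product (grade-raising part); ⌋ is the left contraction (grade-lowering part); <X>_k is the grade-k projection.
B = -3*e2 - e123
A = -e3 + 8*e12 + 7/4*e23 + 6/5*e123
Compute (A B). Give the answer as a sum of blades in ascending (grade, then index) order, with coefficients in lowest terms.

step 1: -6/5 - 103/4*e1 + 53/4*e3 - e12 + 18/5*e13 - 3*e23
Answer: -6/5 - 103/4*e1 + 53/4*e3 - e12 + 18/5*e13 - 3*e23


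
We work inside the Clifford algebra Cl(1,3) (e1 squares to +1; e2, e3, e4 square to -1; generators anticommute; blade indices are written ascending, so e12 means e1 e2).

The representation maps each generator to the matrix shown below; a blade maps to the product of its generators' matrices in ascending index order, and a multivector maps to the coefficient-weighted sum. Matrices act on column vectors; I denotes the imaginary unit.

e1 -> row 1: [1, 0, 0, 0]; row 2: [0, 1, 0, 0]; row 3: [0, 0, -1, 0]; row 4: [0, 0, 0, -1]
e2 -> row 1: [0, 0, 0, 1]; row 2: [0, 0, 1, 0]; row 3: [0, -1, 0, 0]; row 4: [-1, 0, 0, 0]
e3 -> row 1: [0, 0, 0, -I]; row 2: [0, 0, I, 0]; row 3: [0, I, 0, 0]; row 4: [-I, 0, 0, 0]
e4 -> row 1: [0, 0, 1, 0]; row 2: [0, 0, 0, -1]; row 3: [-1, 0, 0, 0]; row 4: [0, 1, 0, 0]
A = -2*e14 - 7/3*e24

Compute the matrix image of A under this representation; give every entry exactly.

Bivector images (products of the table entries): rho(e14) = rho(e1)rho(e4) = row 1: [0, 0, 1, 0]; row 2: [0, 0, 0, -1]; row 3: [1, 0, 0, 0]; row 4: [0, -1, 0, 0]; rho(e24) = rho(e2)rho(e4) = row 1: [0, 1, 0, 0]; row 2: [-1, 0, 0, 0]; row 3: [0, 0, 0, 1]; row 4: [0, 0, -1, 0].
M = (-2)*rho(e14) + (-7/3)*rho(e24), summed entrywise:
Answer: row 1: [0, -7/3, -2, 0]; row 2: [7/3, 0, 0, 2]; row 3: [-2, 0, 0, -7/3]; row 4: [0, 2, 7/3, 0]


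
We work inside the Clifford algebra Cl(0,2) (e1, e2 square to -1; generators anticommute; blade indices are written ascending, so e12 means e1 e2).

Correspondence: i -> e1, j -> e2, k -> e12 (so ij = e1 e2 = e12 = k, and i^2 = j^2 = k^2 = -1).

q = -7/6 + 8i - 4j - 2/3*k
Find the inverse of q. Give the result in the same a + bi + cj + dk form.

In blades: q = -7/6 + 8*e1 - 4*e2 - 2/3*e12.
With qbar = -7/6 - 8*e1 + 4*e2 + 2/3*e12 (scalar fixed, mapped units negated), q qbar = 2945/36 (the sum of squared coefficients), so q^-1 = qbar / (2945/36) = -42/2945 - 288/2945*e1 + 144/2945*e2 + 24/2945*e12; translating back:
Answer: -42/2945 - 288/2945*i + 144/2945*j + 24/2945*k


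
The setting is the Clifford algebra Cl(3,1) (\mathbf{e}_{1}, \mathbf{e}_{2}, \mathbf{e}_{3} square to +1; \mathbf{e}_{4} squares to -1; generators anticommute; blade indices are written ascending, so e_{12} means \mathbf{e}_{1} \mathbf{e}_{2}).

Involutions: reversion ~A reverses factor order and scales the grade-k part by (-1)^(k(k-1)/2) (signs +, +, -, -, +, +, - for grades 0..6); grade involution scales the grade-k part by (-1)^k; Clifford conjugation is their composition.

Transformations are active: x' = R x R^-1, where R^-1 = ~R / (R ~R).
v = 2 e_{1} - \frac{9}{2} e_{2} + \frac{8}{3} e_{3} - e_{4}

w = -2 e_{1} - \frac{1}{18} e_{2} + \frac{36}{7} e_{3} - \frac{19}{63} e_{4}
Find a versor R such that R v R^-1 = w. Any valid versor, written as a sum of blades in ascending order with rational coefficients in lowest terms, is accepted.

Reasoning: v^2 = w^2 = \frac{1093}{36} since conjugation preserves the quadratic form; R = v + w = -\frac{41}{9} e_{2} + \frac{164}{21} e_{3} - \frac{82}{63} e_{4} is then valid when invertible, keeping its own part and reversing (v - w)/2.
Answer: -\frac{41}{9} e_{2} + \frac{164}{21} e_{3} - \frac{82}{63} e_{4}


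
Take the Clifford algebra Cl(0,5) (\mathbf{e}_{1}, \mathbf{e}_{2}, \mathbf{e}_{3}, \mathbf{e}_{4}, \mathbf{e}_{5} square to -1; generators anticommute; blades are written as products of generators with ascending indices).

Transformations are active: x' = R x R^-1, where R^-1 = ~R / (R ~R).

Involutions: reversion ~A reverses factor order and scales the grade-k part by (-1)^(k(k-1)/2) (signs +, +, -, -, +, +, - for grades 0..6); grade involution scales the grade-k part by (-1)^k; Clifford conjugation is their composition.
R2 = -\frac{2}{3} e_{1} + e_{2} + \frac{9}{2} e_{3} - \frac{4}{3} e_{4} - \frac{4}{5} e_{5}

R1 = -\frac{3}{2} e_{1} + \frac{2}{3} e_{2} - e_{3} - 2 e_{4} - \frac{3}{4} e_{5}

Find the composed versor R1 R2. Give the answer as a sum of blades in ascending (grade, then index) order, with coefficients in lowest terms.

Distribute over the terms of R1 (each basis-blade product reordered to ascending indices, repeated generators contracted through their squares):
(-\frac{3}{2} e_{1}) R2 = -1 - \frac{3}{2} e_{1} e_{2} - \frac{27}{4} e_{1} e_{3} + 2 e_{1} e_{4} + \frac{6}{5} e_{1} e_{5}
(\frac{2}{3} e_{2}) R2 = -\frac{2}{3} + \frac{4}{9} e_{1} e_{2} + 3 e_{2} e_{3} - \frac{8}{9} e_{2} e_{4} - \frac{8}{15} e_{2} e_{5}
(-e_{3}) R2 = \frac{9}{2} - \frac{2}{3} e_{1} e_{3} + e_{2} e_{3} + \frac{4}{3} e_{3} e_{4} + \frac{4}{5} e_{3} e_{5}
(-2 e_{4}) R2 = -\frac{8}{3} - \frac{4}{3} e_{1} e_{4} + 2 e_{2} e_{4} + 9 e_{3} e_{4} + \frac{8}{5} e_{4} e_{5}
(-\frac{3}{4} e_{5}) R2 = -\frac{3}{5} - \frac{1}{2} e_{1} e_{5} + \frac{3}{4} e_{2} e_{5} + \frac{27}{8} e_{3} e_{5} - e_{4} e_{5}
Summing the partial products and collecting blades:
Answer: -\frac{13}{30} - \frac{19}{18} e_{1} e_{2} - \frac{89}{12} e_{1} e_{3} + \frac{2}{3} e_{1} e_{4} + \frac{7}{10} e_{1} e_{5} + 4 e_{2} e_{3} + \frac{10}{9} e_{2} e_{4} + \frac{13}{60} e_{2} e_{5} + \frac{31}{3} e_{3} e_{4} + \frac{167}{40} e_{3} e_{5} + \frac{3}{5} e_{4} e_{5}


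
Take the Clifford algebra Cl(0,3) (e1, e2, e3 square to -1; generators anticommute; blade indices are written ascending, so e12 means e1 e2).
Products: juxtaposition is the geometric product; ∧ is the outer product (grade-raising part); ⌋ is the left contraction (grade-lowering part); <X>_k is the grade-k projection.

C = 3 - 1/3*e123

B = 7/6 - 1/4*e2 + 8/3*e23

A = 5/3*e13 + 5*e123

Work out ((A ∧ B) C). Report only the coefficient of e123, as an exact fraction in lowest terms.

step 1: 35/18*e13 + 25/4*e123
step 2: -25/12 - 35/54*e2 + 35/6*e13 + 75/4*e123
Answer: 75/4


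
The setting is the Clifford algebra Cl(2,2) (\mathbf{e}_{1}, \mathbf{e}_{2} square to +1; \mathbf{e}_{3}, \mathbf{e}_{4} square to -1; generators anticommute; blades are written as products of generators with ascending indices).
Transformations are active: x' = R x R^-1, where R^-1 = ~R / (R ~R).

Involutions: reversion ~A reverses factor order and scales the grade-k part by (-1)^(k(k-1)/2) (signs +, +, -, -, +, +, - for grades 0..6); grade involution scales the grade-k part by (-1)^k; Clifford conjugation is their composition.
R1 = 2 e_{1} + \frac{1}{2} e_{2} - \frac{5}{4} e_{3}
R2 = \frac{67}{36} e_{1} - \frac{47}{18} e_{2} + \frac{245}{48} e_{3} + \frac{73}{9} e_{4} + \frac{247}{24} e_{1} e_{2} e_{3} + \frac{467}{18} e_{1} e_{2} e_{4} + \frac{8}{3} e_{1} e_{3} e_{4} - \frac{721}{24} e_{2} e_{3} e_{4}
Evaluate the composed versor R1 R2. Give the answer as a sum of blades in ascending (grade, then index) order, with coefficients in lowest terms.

Distribute over the terms of R1 (each basis-blade product reordered to ascending indices, repeated generators contracted through their squares):
(2 e_{1}) R2 = \frac{67}{18} - \frac{47}{9} e_{1} e_{2} + \frac{245}{24} e_{1} e_{3} + \frac{146}{9} e_{1} e_{4} + \frac{247}{12} e_{2} e_{3} + \frac{467}{9} e_{2} e_{4} + \frac{16}{3} e_{3} e_{4} - \frac{721}{12} e_{1} e_{2} e_{3} e_{4}
(\frac{1}{2} e_{2}) R2 = -\frac{47}{36} - \frac{67}{72} e_{1} e_{2} - \frac{247}{48} e_{1} e_{3} - \frac{467}{36} e_{1} e_{4} + \frac{245}{96} e_{2} e_{3} + \frac{73}{18} e_{2} e_{4} - \frac{721}{48} e_{3} e_{4} - \frac{4}{3} e_{1} e_{2} e_{3} e_{4}
(-\frac{5}{4} e_{3}) R2 = \frac{1225}{192} + \frac{1235}{96} e_{1} e_{2} + \frac{335}{144} e_{1} e_{3} - \frac{10}{3} e_{1} e_{4} - \frac{235}{72} e_{2} e_{3} + \frac{3605}{96} e_{2} e_{4} - \frac{365}{36} e_{3} e_{4} - \frac{2335}{72} e_{1} e_{2} e_{3} e_{4}
Summing the partial products and collecting blades:
Answer: \frac{563}{64} + \frac{1933}{288} e_{1} e_{2} + \frac{133}{18} e_{1} e_{3} - \frac{1}{12} e_{1} e_{4} + \frac{5723}{288} e_{2} e_{3} + \frac{26927}{288} e_{2} e_{4} - \frac{2855}{144} e_{3} e_{4} - \frac{6757}{72} e_{1} e_{2} e_{3} e_{4}


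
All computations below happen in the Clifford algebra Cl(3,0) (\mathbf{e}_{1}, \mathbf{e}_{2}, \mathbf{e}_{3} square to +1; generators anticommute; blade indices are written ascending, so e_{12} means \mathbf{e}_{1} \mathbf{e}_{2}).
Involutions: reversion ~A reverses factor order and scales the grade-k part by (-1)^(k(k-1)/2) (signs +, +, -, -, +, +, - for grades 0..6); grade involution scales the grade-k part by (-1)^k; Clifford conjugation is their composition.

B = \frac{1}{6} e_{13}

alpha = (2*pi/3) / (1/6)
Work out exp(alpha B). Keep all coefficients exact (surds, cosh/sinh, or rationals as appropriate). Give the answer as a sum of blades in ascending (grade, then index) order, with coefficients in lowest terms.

B^2 = (\frac{1}{6})^2*(e_{13})^2 = \frac{1}{36}*(-1) = -\frac{1}{36} (a basis 2-blade squares to minus the product of its generators' squares).
B^2 = -\frac{1}{36} — circular case — the even/odd split gives cos and sin: l = \frac{1}{6}, alpha*l = \frac{2 \pi}{3}, so exp(alpha B) = cos(\frac{2 \pi}{3}) + (sin(\frac{2 \pi}{3})/(\frac{1}{6}))*B = - \frac{1}{2} + (3 \sqrt{3})*B.
Answer: - \frac{1}{2} + \frac{\sqrt{3}}{2} e_{13}


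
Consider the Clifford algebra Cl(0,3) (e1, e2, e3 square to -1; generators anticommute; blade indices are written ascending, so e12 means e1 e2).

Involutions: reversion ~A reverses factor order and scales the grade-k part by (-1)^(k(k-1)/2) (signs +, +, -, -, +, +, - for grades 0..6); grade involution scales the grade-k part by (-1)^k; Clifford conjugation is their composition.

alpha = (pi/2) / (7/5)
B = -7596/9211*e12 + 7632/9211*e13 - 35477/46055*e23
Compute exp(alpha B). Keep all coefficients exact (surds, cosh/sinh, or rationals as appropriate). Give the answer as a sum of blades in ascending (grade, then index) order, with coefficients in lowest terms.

B^2 term by term: the squares give (-7596/9211)^2*(e12)^2 + (7632/9211)^2*(e13)^2 + (-35477/46055)^2*(e23)^2 = 57699216/84842521*(-1) + 58247424/84842521*(-1) + 1258617529/2121063025*(-1) = -49/25 (each basis 2-blade squares to minus the product of its generators' squares); cross terms between blades sharing an index anticommute and cancel. So B^2 = -49/25.
B^2 = -49/25 — the negative square puts this in the circular regime; l = 7/5, alpha*l = pi/2, so exp(alpha B) = cos(pi/2) + (sin(pi/2)/(7/5))*B = 0 + (5/7)*B.
Answer: -37980/64477*e12 + 38160/64477*e13 - 35477/64477*e23


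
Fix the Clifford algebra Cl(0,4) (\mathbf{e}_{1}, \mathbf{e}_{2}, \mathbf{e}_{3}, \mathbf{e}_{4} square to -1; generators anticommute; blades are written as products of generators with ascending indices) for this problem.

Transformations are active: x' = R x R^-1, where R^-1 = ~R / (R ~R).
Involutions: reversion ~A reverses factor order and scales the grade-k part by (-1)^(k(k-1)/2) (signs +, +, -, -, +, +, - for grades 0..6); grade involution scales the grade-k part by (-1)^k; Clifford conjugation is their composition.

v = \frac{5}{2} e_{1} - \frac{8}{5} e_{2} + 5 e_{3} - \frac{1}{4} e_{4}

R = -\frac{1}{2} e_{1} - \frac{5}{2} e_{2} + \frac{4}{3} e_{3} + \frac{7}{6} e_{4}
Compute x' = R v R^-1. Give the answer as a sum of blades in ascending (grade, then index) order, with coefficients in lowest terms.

~R = -\frac{1}{2} e_{1} - \frac{5}{2} e_{2} + \frac{4}{3} e_{3} + \frac{7}{6} e_{4}, and R ~R = -\frac{347}{36}, so R^-1 = ~R / (-\frac{347}{36}).
R v = -\frac{73}{8} + \frac{141}{20} e_{1} e_{2} - \frac{35}{6} e_{1} e_{3} - \frac{67}{24} e_{1} e_{4} - \frac{311}{30} e_{2} e_{3} + \frac{299}{120} e_{2} e_{4} - \frac{37}{6} e_{3} e_{4}
Answer: -\frac{1196}{347} e_{1} - \frac{10873}{3470} e_{2} - \frac{859}{347} e_{3} + \frac{3413}{1388} e_{4}


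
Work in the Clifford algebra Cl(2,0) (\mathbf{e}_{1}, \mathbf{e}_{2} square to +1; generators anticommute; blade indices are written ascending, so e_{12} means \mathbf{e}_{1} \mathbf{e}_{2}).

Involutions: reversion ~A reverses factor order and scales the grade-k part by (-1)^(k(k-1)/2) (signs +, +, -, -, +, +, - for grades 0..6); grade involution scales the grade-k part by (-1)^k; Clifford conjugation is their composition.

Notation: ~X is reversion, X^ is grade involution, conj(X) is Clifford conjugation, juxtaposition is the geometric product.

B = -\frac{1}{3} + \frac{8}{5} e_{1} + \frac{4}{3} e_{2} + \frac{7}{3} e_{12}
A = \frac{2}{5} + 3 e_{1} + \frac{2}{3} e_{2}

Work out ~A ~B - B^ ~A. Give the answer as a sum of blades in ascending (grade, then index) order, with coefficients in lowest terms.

first term: \frac{50}{9} + \frac{269}{225} e_{1} - \frac{301}{45} e_{2} + 2 e_{12}
second term: -\frac{262}{45} - \frac{19}{225} e_{1} - \frac{349}{45} e_{2} + \frac{58}{15} e_{12}
Answer: \frac{512}{45} + \frac{32}{25} e_{1} + \frac{16}{15} e_{2} - \frac{28}{15} e_{12}


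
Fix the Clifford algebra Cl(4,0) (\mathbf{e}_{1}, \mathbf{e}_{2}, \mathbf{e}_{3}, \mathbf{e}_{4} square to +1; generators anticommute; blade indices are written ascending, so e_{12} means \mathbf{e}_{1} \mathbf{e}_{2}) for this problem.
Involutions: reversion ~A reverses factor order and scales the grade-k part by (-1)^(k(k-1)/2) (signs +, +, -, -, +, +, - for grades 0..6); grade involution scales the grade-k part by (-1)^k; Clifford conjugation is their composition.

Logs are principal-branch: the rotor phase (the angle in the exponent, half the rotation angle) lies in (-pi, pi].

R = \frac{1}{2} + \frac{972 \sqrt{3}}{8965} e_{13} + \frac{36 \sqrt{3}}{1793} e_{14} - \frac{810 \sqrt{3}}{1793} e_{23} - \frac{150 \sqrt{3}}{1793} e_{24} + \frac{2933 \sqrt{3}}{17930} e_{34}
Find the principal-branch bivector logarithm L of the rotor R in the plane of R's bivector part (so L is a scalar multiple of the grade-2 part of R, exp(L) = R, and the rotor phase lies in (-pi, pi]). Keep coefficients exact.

The scalar part of R is \frac{1}{2}, which fixes the principal-branch rotor phase; the unit plane is then the bivector part divided by the sine of that phase, and L is that plane scaled by the phase.
Concretely: cos(phase) = \frac{1}{2} gives phase = ±\frac{\pi}{3}, and since phase/sin(phase) is even the sign is immaterial: L = (phase/sin(phase)) * <R>_2 = (\frac{2 \sqrt{3} \pi}{9}) * <R>_2.
Answer: \frac{648 \pi}{8965} e_{13} + \frac{24 \pi}{1793} e_{14} - \frac{540 \pi}{1793} e_{23} - \frac{100 \pi}{1793} e_{24} + \frac{2933 \pi}{26895} e_{34}


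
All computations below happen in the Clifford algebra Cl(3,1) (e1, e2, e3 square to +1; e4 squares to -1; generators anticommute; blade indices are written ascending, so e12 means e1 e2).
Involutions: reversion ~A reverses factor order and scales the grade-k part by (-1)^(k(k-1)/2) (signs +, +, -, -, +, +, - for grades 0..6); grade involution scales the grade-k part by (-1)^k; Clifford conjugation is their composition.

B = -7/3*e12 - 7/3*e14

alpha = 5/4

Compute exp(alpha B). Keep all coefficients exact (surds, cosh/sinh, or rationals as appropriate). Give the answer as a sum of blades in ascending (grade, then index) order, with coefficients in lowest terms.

B^2 term by term: the squares give (-7/3)^2*(e12)^2 + (-7/3)^2*(e14)^2 = 49/9*(-1) + 49/9*(+1) = 0 (each basis 2-blade squares to minus the product of its generators' squares); cross terms between blades sharing an index anticommute and cancel. So B^2 = 0.
B^2 = 0, hence only two terms survive: exp(alpha B) = 1 + alpha B (parabolic case).
Answer: 1 - 35/12*e12 - 35/12*e14


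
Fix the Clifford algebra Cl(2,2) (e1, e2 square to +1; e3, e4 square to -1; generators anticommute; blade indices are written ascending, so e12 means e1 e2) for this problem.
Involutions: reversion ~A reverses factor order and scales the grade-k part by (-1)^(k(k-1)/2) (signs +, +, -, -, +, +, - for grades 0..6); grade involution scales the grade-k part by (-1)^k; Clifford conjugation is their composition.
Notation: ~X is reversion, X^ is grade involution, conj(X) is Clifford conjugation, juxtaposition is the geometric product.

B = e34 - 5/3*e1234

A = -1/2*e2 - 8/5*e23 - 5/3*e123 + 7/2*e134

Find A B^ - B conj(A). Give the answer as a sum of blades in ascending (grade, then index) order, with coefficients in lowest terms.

first term: -7/2*e1 + 35/6*e2 + 25/9*e4 + 8/3*e14 + 8/5*e24 + 5/3*e124 - 5/6*e134 - 1/2*e234
second term: -7/2*e1 - 35/6*e2 - 25/9*e4 - 8/3*e14 + 8/5*e24 - 5/3*e124 - 5/6*e134 + 1/2*e234
Answer: 35/3*e2 + 50/9*e4 + 16/3*e14 + 10/3*e124 - e234


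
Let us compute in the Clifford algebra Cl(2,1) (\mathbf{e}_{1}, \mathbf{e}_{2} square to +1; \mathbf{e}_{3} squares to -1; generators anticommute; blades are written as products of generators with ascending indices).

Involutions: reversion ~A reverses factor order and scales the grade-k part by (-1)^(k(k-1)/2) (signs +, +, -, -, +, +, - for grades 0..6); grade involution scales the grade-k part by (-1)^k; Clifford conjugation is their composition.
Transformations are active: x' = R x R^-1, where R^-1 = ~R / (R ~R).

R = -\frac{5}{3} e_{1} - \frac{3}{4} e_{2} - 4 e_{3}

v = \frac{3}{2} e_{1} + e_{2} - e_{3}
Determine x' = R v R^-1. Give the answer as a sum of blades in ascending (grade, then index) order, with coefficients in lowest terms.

~R = -\frac{5}{3} e_{1} - \frac{3}{4} e_{2} - 4 e_{3}, and R ~R = -\frac{1823}{144}, so R^-1 = ~R / (-\frac{1823}{144}).
R v = -\frac{29}{4} - \frac{13}{24} e_{1} e_{2} + \frac{23}{3} e_{1} e_{3} + \frac{19}{4} e_{2} e_{3}
Answer: -\frac{12429}{3646} e_{1} - \frac{3389}{1823} e_{2} - \frac{6529}{1823} e_{3}


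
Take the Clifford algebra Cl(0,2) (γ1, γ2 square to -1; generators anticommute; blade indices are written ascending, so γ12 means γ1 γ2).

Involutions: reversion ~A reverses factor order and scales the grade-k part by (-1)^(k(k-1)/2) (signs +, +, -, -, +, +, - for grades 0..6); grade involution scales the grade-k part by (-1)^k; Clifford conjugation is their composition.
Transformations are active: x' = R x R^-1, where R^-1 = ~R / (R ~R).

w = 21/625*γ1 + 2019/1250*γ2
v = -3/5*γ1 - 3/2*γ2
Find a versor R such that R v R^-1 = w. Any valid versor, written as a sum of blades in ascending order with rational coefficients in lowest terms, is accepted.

Sketch: the shared square -261/100 makes R = v + w = -354/625*γ1 + 72/625*γ2 the natural versor; its sandwich fixes that direction, negates (v - w)/2, and sends v to w.
Answer: -354/625*γ1 + 72/625*γ2


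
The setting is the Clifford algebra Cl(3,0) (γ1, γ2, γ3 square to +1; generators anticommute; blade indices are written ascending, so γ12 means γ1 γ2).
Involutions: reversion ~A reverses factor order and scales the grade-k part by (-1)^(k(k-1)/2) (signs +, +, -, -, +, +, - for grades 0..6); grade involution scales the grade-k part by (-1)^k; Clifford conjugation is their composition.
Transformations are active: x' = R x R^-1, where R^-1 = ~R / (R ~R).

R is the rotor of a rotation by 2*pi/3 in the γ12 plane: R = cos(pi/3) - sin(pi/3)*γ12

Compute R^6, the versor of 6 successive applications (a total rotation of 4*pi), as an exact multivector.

Half-angle bookkeeping: 6 applications in γ12 add up to rotor phase 6*pi/3 = 2*pi, so R^6 = cos(2*pi) - sin(2*pi)*γ12.
cos(2*pi) = 1 and sin(2*pi) = 0, so R^6 = 1. The total rotation 4*pi is 2 full turns, so every vector returns to itself, yet the rotor is +1, back on the identity sheet (an even number of 2*pi turns).
Answer: 1


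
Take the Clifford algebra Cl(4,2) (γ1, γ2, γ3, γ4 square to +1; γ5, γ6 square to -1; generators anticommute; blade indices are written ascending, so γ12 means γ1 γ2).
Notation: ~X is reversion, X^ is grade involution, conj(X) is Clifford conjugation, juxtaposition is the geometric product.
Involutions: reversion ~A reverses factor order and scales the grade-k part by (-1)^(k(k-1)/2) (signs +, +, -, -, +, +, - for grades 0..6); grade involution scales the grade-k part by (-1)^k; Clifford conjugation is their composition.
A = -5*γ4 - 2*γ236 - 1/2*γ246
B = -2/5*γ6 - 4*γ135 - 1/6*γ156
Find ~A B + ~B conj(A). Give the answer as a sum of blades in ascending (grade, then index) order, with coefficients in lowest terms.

first term: 4/5*γ23 + 1/5*γ24 + 2*γ46 + 1/3*γ1235 + 1/12*γ1245 + 8*γ1256 + 20*γ1345 - 5/6*γ1456 - 2*γ123456
second term: -4/5*γ23 - 1/5*γ24 + 2*γ46 + 1/3*γ1235 + 1/12*γ1245 + 8*γ1256 - 20*γ1345 + 5/6*γ1456 + 2*γ123456
Answer: 4*γ46 + 2/3*γ1235 + 1/6*γ1245 + 16*γ1256


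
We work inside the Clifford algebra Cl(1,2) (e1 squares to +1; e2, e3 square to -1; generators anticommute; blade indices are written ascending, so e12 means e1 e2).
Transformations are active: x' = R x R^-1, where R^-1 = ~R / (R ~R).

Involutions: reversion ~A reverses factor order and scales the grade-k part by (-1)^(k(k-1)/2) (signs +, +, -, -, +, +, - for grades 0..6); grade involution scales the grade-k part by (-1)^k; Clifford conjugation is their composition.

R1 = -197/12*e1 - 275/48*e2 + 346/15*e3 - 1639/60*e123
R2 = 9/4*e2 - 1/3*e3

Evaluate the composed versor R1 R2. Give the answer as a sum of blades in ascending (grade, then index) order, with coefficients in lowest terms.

Distribute over the terms of R2 (each basis-blade product reordered to ascending indices, repeated generators contracted through their squares):
R1 (9/4*e2) = 825/64 - 591/16*e12 - 4917/80*e13 - 519/10*e23
R1 (-1/3*e3) = 346/45 - 1639/180*e12 + 197/36*e13 + 275/144*e23
Summing the partial products and collecting blades:
Answer: 59269/2880 - 33151/720*e12 - 40313/720*e13 - 35993/720*e23


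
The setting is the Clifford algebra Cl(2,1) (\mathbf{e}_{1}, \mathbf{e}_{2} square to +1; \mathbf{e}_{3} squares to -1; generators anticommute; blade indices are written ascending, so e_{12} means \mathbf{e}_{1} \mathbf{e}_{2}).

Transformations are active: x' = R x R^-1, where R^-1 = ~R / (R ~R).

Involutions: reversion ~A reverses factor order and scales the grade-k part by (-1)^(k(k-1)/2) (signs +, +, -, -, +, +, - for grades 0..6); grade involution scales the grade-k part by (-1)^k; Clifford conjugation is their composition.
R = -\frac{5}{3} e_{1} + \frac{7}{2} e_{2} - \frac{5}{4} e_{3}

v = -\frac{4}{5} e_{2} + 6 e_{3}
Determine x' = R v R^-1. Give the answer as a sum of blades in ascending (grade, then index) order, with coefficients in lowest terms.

~R = -\frac{5}{3} e_{1} + \frac{7}{2} e_{2} - \frac{5}{4} e_{3}, and R ~R = \frac{1939}{144}, so R^-1 = ~R / (\frac{1939}{144}).
R v = \frac{47}{10} + \frac{4}{3} e_{12} - 10 e_{13} + 20 e_{23}
Answer: -\frac{2256}{1939} e_{1} + \frac{4492}{1385} e_{2} - \frac{13326}{1939} e_{3}


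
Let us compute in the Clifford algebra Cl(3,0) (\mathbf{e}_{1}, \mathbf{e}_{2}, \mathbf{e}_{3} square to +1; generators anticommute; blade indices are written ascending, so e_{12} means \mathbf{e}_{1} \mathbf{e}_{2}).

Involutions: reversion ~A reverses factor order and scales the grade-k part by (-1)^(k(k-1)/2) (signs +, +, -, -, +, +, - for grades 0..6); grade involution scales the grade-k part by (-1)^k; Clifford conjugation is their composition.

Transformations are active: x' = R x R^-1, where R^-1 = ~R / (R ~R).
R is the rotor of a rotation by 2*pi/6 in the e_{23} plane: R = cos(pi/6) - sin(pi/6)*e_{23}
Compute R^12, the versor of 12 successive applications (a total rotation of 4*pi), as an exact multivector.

The rotor phase is half the rotation angle and phases add under composition, so 12 steps in the e_{23} plane accumulate phase 12*(pi/6) = 2 \pi: R^12 = cos(2 \pi) - sin(2 \pi)*e_{23}.
cos(2 \pi) = 1 and sin(2 \pi) = 0, so R^12 = 1. The total rotation 4*pi is 2 full turns, so every vector returns to itself, yet the rotor is +1, back on the identity sheet (an even number of 2*pi turns).
Answer: 1


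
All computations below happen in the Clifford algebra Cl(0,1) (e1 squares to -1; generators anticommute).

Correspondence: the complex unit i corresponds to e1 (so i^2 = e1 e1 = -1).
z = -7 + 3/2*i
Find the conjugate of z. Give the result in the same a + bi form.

In blades: z = -7 + 3/2*e1.
Conjugation here is Clifford conjugation: the scalar is fixed and the grade-1 and grade-2 blades all flip sign, giving -7 - 3/2*e1; translating back:
Answer: -7 - 3/2*i


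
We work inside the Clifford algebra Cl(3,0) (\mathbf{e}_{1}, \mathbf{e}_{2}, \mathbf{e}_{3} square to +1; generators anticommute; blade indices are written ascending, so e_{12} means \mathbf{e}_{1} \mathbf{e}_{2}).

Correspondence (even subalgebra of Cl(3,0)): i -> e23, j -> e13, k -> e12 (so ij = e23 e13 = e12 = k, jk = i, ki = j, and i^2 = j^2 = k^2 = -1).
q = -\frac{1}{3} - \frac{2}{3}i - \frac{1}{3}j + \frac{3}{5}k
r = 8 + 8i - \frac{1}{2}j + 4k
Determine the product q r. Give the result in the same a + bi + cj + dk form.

In blades: q = -\frac{1}{3} + \frac{3}{5} e_{12} - \frac{1}{3} e_{13} - \frac{2}{3} e_{23}, r = 8 + 4 e_{12} - \frac{1}{2} e_{13} + 8 e_{23}.
Distribute q over r term by term (generator squares from the signature, products reordered to ascending indices): (-\frac{1}{3})*r = -\frac{8}{3} - \frac{4}{3} e_{12} + \frac{1}{6} e_{13} - \frac{8}{3} e_{23}; (\frac{3}{5} e_{12})*r = -\frac{12}{5} + \frac{24}{5} e_{12} + \frac{24}{5} e_{13} + \frac{3}{10} e_{23}; (-\frac{1}{3} e_{13})*r = -\frac{1}{6} + \frac{8}{3} e_{12} - \frac{8}{3} e_{13} - \frac{4}{3} e_{23}; (-\frac{2}{3} e_{23})*r = \frac{16}{3} + \frac{1}{3} e_{12} + \frac{8}{3} e_{13} - \frac{16}{3} e_{23}.
Sum: \frac{1}{10} + \frac{97}{15} e_{12} + \frac{149}{30} e_{13} - \frac{271}{30} e_{23}; translating back through the correspondence:
Answer: \frac{1}{10} - \frac{271}{30}i + \frac{149}{30}j + \frac{97}{15}k
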